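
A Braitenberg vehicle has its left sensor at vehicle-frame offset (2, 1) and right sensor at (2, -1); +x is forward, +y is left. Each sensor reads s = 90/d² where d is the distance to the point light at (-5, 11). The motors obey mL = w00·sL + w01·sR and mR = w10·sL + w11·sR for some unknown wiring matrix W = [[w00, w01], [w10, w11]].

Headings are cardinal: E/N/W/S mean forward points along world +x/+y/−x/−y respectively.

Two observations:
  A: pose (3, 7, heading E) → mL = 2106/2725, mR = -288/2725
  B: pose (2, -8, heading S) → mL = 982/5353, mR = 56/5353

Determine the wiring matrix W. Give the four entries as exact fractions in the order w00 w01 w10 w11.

obs A: pose=(3,7,E) → sL=90/109, sR=18/25, mL=2106/2725, mR=-288/2725
obs B: pose=(2,-8,S) → sL=18/101, sR=10/53, mL=982/5353, mR=56/5353
sensor matrix S = [[90/109, 18/25], [18/101, 10/53]]; det S = 400752/14586925
solve [mL_A; mL_B] = S·[w00; w01] and [mR_A; mR_B] = S·[w10; w11]:
  w00 = 1/2, w01 = 1/2, w10 = -1, w11 = 1

1/2 1/2 -1 1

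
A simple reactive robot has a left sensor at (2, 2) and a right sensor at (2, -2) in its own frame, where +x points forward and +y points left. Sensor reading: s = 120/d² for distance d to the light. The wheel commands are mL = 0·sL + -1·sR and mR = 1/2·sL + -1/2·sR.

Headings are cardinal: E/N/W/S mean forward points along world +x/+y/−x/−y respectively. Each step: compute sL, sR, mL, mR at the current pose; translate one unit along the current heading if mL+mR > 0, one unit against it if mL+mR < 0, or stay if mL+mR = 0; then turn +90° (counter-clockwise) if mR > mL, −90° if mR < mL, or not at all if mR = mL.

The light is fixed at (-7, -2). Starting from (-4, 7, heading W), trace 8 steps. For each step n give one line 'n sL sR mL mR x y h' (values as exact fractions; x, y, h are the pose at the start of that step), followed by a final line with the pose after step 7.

n=0: pose=(-4,7,W); sL=12/5, sR=60/61; mL=-60/61, mR=216/305; mL+mR=-84/305 → advance -1; mR−mL=516/305 → turn +1·90°
n=1: pose=(-3,7,S); sL=24/17, sR=120/53; mL=-120/53, mR=-384/901; mL+mR=-2424/901 → advance -1; mR−mL=1656/901 → turn +1·90°
n=2: pose=(-3,8,E); sL=2/3, sR=6/5; mL=-6/5, mR=-4/15; mL+mR=-22/15 → advance -1; mR−mL=14/15 → turn +1·90°
n=3: pose=(-4,8,N); sL=24/29, sR=120/169; mL=-120/169, mR=288/4901; mL+mR=-3192/4901 → advance -1; mR−mL=3768/4901 → turn +1·90°
n=4: pose=(-4,7,W); sL=12/5, sR=60/61; mL=-60/61, mR=216/305; mL+mR=-84/305 → advance -1; mR−mL=516/305 → turn +1·90°
n=5: pose=(-3,7,S); sL=24/17, sR=120/53; mL=-120/53, mR=-384/901; mL+mR=-2424/901 → advance -1; mR−mL=1656/901 → turn +1·90°
n=6: pose=(-3,8,E); sL=2/3, sR=6/5; mL=-6/5, mR=-4/15; mL+mR=-22/15 → advance -1; mR−mL=14/15 → turn +1·90°
n=7: pose=(-4,8,N); sL=24/29, sR=120/169; mL=-120/169, mR=288/4901; mL+mR=-3192/4901 → advance -1; mR−mL=3768/4901 → turn +1·90°

0 12/5 60/61 -60/61 216/305 -4 7 W
1 24/17 120/53 -120/53 -384/901 -3 7 S
2 2/3 6/5 -6/5 -4/15 -3 8 E
3 24/29 120/169 -120/169 288/4901 -4 8 N
4 12/5 60/61 -60/61 216/305 -4 7 W
5 24/17 120/53 -120/53 -384/901 -3 7 S
6 2/3 6/5 -6/5 -4/15 -3 8 E
7 24/29 120/169 -120/169 288/4901 -4 8 N
final -4 7 W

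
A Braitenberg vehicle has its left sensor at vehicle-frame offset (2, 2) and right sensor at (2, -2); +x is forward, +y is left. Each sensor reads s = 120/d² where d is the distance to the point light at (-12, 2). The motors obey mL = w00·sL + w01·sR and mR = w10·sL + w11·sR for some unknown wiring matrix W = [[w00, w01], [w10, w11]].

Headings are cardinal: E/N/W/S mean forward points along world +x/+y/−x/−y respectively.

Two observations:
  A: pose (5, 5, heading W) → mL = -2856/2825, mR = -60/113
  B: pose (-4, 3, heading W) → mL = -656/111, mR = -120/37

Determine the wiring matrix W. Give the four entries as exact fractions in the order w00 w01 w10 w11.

obs A: pose=(5,5,W) → sL=60/113, sR=12/25, mL=-2856/2825, mR=-60/113
obs B: pose=(-4,3,W) → sL=120/37, sR=8/3, mL=-656/111, mR=-120/37
sensor matrix S = [[60/113, 12/25], [120/37, 8/3]]; det S = -2944/20905
solve [mL_A; mL_B] = S·[w00; w01] and [mR_A; mR_B] = S·[w10; w11]:
  w00 = -1, w01 = -1, w10 = -1, w11 = 0

-1 -1 -1 0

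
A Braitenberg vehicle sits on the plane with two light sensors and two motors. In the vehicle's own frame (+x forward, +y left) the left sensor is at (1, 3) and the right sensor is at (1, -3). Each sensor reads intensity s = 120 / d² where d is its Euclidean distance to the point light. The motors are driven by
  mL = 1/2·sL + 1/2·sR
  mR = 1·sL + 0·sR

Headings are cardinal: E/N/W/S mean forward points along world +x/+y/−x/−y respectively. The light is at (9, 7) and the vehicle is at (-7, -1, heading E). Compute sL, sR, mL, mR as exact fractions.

12/25 60/173 1788/4325 12/25

left sensor world pos  = (-6, 2); dL² = 250
right sensor world pos = (-6, -4); dR² = 346
sL = 120/250 = 12/25
sR = 120/346 = 60/173
mL = 1/2·sL + 1/2·sR = 1788/4325
mR = 1·sL + 0·sR = 12/25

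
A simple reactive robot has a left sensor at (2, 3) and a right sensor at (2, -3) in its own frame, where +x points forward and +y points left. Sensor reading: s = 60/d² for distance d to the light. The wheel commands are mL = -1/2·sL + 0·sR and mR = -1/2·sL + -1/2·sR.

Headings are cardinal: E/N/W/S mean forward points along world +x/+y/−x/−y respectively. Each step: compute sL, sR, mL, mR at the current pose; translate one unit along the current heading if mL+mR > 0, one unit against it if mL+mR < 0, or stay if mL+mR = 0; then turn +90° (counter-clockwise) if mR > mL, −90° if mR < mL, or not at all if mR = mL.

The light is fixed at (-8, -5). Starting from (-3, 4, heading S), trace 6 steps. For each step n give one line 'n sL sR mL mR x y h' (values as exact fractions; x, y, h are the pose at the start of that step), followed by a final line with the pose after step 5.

n=0: pose=(-3,4,S); sL=60/113, sR=60/53; mL=-30/113, mR=-4980/5989; mL+mR=-6570/5989 → advance -1; mR−mL=-30/53 → turn -1·90°
n=1: pose=(-3,5,W); sL=30/29, sR=30/89; mL=-15/29, mR=-1770/2581; mL+mR=-3105/2581 → advance -1; mR−mL=-15/89 → turn -1·90°
n=2: pose=(-2,5,N); sL=20/51, sR=4/15; mL=-10/51, mR=-28/85; mL+mR=-134/255 → advance -1; mR−mL=-2/15 → turn -1·90°
n=3: pose=(-2,4,E); sL=15/52, sR=3/5; mL=-15/104, mR=-231/520; mL+mR=-153/260 → advance -1; mR−mL=-3/10 → turn -1·90°
n=4: pose=(-3,4,S); sL=60/113, sR=60/53; mL=-30/113, mR=-4980/5989; mL+mR=-6570/5989 → advance -1; mR−mL=-30/53 → turn -1·90°
n=5: pose=(-3,5,W); sL=30/29, sR=30/89; mL=-15/29, mR=-1770/2581; mL+mR=-3105/2581 → advance -1; mR−mL=-15/89 → turn -1·90°

0 60/113 60/53 -30/113 -4980/5989 -3 4 S
1 30/29 30/89 -15/29 -1770/2581 -3 5 W
2 20/51 4/15 -10/51 -28/85 -2 5 N
3 15/52 3/5 -15/104 -231/520 -2 4 E
4 60/113 60/53 -30/113 -4980/5989 -3 4 S
5 30/29 30/89 -15/29 -1770/2581 -3 5 W
final -2 5 N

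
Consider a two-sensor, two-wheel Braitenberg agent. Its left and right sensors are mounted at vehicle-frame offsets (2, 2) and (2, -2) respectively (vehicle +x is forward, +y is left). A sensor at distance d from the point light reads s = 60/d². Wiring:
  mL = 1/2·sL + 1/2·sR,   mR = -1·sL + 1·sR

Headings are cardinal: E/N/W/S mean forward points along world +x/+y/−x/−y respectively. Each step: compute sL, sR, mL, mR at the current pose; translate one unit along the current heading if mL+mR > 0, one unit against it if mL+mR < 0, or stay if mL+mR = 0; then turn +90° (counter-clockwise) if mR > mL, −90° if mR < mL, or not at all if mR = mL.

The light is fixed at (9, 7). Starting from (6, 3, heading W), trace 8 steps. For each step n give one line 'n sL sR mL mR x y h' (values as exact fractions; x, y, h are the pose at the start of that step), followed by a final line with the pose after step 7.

n=0: pose=(6,3,W); sL=60/61, sR=60/29; mL=2700/1769, mR=1920/1769; mL+mR=4620/1769 → advance +1; mR−mL=-780/1769 → turn -1·90°
n=1: pose=(5,3,N); sL=3/2, sR=15/2; mL=9/2, mR=6; mL+mR=21/2 → advance +1; mR−mL=3/2 → turn +1·90°
n=2: pose=(5,4,W); sL=60/61, sR=60/37; mL=2940/2257, mR=1440/2257; mL+mR=4380/2257 → advance +1; mR−mL=-1500/2257 → turn -1·90°
n=3: pose=(4,4,N); sL=6/5, sR=6; mL=18/5, mR=24/5; mL+mR=42/5 → advance +1; mR−mL=6/5 → turn +1·90°
n=4: pose=(4,5,W); sL=12/13, sR=60/49; mL=684/637, mR=192/637; mL+mR=876/637 → advance +1; mR−mL=-492/637 → turn -1·90°
n=5: pose=(3,5,N); sL=15/16, sR=15/4; mL=75/32, mR=45/16; mL+mR=165/32 → advance +1; mR−mL=15/32 → turn +1·90°
n=6: pose=(3,6,W); sL=60/73, sR=12/13; mL=828/949, mR=96/949; mL+mR=924/949 → advance +1; mR−mL=-732/949 → turn -1·90°
n=7: pose=(2,6,N); sL=30/41, sR=30/13; mL=810/533, mR=840/533; mL+mR=1650/533 → advance +1; mR−mL=30/533 → turn +1·90°

0 60/61 60/29 2700/1769 1920/1769 6 3 W
1 3/2 15/2 9/2 6 5 3 N
2 60/61 60/37 2940/2257 1440/2257 5 4 W
3 6/5 6 18/5 24/5 4 4 N
4 12/13 60/49 684/637 192/637 4 5 W
5 15/16 15/4 75/32 45/16 3 5 N
6 60/73 12/13 828/949 96/949 3 6 W
7 30/41 30/13 810/533 840/533 2 6 N
final 2 7 W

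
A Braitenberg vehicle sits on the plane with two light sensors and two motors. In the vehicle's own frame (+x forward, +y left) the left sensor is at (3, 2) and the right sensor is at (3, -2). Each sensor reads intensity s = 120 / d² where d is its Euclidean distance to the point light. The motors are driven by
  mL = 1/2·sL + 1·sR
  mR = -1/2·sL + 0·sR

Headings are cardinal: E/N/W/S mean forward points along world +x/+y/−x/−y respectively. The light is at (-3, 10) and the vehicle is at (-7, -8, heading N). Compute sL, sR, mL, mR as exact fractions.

left sensor world pos  = (-9, -5); dL² = 261
right sensor world pos = (-5, -5); dR² = 229
sL = 120/261 = 40/87
sR = 120/229 = 120/229
mL = 1/2·sL + 1·sR = 15020/19923
mR = -1/2·sL + 0·sR = -20/87

40/87 120/229 15020/19923 -20/87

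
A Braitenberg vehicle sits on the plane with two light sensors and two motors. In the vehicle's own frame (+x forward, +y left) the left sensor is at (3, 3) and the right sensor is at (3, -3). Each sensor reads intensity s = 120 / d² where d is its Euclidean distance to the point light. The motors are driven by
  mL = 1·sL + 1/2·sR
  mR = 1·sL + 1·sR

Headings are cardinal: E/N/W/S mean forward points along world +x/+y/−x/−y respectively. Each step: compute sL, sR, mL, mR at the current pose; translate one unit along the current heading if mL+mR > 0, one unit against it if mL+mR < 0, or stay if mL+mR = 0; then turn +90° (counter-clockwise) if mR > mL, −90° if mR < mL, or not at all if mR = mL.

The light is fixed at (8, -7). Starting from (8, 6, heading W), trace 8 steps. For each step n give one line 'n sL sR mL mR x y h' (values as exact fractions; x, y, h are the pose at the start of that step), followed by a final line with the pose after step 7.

0 120/109 24/53 7668/5777 8976/5777 8 6 W
1 15/13 30/29 630/377 825/377 7 6 S
2 120/229 24/17 4788/3893 7536/3893 7 5 E
3 20/39 20/39 10/13 40/39 8 5 N
4 120/109 24/53 7668/5777 8976/5777 8 6 W
5 15/13 30/29 630/377 825/377 7 6 S
6 120/229 24/17 4788/3893 7536/3893 7 5 E
7 20/39 20/39 10/13 40/39 8 5 N
final 8 6 W

n=0: pose=(8,6,W); sL=120/109, sR=24/53; mL=7668/5777, mR=8976/5777; mL+mR=16644/5777 → advance +1; mR−mL=12/53 → turn +1·90°
n=1: pose=(7,6,S); sL=15/13, sR=30/29; mL=630/377, mR=825/377; mL+mR=1455/377 → advance +1; mR−mL=15/29 → turn +1·90°
n=2: pose=(7,5,E); sL=120/229, sR=24/17; mL=4788/3893, mR=7536/3893; mL+mR=12324/3893 → advance +1; mR−mL=12/17 → turn +1·90°
n=3: pose=(8,5,N); sL=20/39, sR=20/39; mL=10/13, mR=40/39; mL+mR=70/39 → advance +1; mR−mL=10/39 → turn +1·90°
n=4: pose=(8,6,W); sL=120/109, sR=24/53; mL=7668/5777, mR=8976/5777; mL+mR=16644/5777 → advance +1; mR−mL=12/53 → turn +1·90°
n=5: pose=(7,6,S); sL=15/13, sR=30/29; mL=630/377, mR=825/377; mL+mR=1455/377 → advance +1; mR−mL=15/29 → turn +1·90°
n=6: pose=(7,5,E); sL=120/229, sR=24/17; mL=4788/3893, mR=7536/3893; mL+mR=12324/3893 → advance +1; mR−mL=12/17 → turn +1·90°
n=7: pose=(8,5,N); sL=20/39, sR=20/39; mL=10/13, mR=40/39; mL+mR=70/39 → advance +1; mR−mL=10/39 → turn +1·90°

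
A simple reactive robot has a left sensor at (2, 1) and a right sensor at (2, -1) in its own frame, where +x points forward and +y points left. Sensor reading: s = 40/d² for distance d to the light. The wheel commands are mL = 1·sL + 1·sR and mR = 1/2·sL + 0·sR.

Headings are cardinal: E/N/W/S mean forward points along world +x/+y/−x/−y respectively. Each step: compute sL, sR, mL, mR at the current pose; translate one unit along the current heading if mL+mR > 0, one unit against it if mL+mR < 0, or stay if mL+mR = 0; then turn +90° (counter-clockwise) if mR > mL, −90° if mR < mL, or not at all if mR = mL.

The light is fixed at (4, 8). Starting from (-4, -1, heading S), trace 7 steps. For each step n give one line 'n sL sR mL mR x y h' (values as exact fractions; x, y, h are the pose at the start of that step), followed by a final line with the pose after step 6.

n=0: pose=(-4,-1,S); sL=4/17, sR=20/101; mL=744/1717, mR=2/17; mL+mR=946/1717 → advance +1; mR−mL=-542/1717 → turn -1·90°
n=1: pose=(-4,-2,W); sL=40/221, sR=40/181; mL=16080/40001, mR=20/221; mL+mR=19700/40001 → advance +1; mR−mL=-12460/40001 → turn -1·90°
n=2: pose=(-5,-2,N); sL=10/41, sR=5/16; mL=365/656, mR=5/41; mL+mR=445/656 → advance +1; mR−mL=-285/656 → turn -1·90°
n=3: pose=(-5,-1,E); sL=40/113, sR=40/149; mL=10480/16837, mR=20/113; mL+mR=13460/16837 → advance +1; mR−mL=-7500/16837 → turn -1·90°
n=4: pose=(-4,-1,S); sL=4/17, sR=20/101; mL=744/1717, mR=2/17; mL+mR=946/1717 → advance +1; mR−mL=-542/1717 → turn -1·90°
n=5: pose=(-4,-2,W); sL=40/221, sR=40/181; mL=16080/40001, mR=20/221; mL+mR=19700/40001 → advance +1; mR−mL=-12460/40001 → turn -1·90°
n=6: pose=(-5,-2,N); sL=10/41, sR=5/16; mL=365/656, mR=5/41; mL+mR=445/656 → advance +1; mR−mL=-285/656 → turn -1·90°

0 4/17 20/101 744/1717 2/17 -4 -1 S
1 40/221 40/181 16080/40001 20/221 -4 -2 W
2 10/41 5/16 365/656 5/41 -5 -2 N
3 40/113 40/149 10480/16837 20/113 -5 -1 E
4 4/17 20/101 744/1717 2/17 -4 -1 S
5 40/221 40/181 16080/40001 20/221 -4 -2 W
6 10/41 5/16 365/656 5/41 -5 -2 N
final -5 -1 E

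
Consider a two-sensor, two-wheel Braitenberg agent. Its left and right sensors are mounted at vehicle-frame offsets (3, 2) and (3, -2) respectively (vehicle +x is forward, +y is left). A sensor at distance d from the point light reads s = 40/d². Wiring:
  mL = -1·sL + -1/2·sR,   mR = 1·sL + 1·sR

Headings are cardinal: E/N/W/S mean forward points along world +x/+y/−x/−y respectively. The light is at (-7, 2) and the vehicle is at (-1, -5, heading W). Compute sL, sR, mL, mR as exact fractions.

left sensor world pos  = (-4, -7); dL² = 90
right sensor world pos = (-4, -3); dR² = 34
sL = 40/90 = 4/9
sR = 40/34 = 20/17
mL = -1·sL + -1/2·sR = -158/153
mR = 1·sL + 1·sR = 248/153

4/9 20/17 -158/153 248/153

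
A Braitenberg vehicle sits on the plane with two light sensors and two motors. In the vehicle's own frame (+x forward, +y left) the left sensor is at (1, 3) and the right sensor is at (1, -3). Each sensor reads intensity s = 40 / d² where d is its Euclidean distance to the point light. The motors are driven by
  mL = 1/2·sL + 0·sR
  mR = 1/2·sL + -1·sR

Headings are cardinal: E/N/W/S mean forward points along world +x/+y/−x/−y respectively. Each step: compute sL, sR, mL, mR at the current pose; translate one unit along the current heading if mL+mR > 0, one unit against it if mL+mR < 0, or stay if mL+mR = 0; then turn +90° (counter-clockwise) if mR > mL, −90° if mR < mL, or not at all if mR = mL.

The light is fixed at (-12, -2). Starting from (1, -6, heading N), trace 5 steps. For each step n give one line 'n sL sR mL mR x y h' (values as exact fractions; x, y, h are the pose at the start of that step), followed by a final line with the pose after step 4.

0 40/109 8/53 20/109 188/5777 1 -6 N
1 10/49 5/29 5/49 -100/1421 1 -5 E
2 8/61 40/137 4/61 -1892/8357 2 -5 S
3 20/97 4/17 10/97 -218/1649 2 -4 W
4 8/29 8/65 4/29 28/1885 3 -4 N
final 3 -3 E

n=0: pose=(1,-6,N); sL=40/109, sR=8/53; mL=20/109, mR=188/5777; mL+mR=1248/5777 → advance +1; mR−mL=-8/53 → turn -1·90°
n=1: pose=(1,-5,E); sL=10/49, sR=5/29; mL=5/49, mR=-100/1421; mL+mR=45/1421 → advance +1; mR−mL=-5/29 → turn -1·90°
n=2: pose=(2,-5,S); sL=8/61, sR=40/137; mL=4/61, mR=-1892/8357; mL+mR=-1344/8357 → advance -1; mR−mL=-40/137 → turn -1·90°
n=3: pose=(2,-4,W); sL=20/97, sR=4/17; mL=10/97, mR=-218/1649; mL+mR=-48/1649 → advance -1; mR−mL=-4/17 → turn -1·90°
n=4: pose=(3,-4,N); sL=8/29, sR=8/65; mL=4/29, mR=28/1885; mL+mR=288/1885 → advance +1; mR−mL=-8/65 → turn -1·90°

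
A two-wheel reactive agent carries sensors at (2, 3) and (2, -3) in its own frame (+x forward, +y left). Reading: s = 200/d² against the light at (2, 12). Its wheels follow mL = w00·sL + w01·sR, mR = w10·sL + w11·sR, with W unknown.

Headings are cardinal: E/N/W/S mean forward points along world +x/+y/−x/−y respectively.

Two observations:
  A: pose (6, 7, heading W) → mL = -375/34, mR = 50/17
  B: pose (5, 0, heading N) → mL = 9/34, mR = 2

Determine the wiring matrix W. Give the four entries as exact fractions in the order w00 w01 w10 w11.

1/2 -1/2 1 0

obs A: pose=(6,7,W) → sL=50/17, sR=25, mL=-375/34, mR=50/17
obs B: pose=(5,0,N) → sL=2, sR=25/17, mL=9/34, mR=2
sensor matrix S = [[50/17, 25], [2, 25/17]]; det S = -13200/289
solve [mL_A; mL_B] = S·[w00; w01] and [mR_A; mR_B] = S·[w10; w11]:
  w00 = 1/2, w01 = -1/2, w10 = 1, w11 = 0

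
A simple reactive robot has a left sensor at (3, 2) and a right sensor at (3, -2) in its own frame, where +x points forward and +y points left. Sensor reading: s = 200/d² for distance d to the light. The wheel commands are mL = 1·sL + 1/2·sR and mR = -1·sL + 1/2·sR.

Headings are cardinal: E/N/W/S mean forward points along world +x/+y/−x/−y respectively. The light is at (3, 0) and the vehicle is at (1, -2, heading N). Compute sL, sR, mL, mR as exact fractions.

left sensor world pos  = (-1, 1); dL² = 17
right sensor world pos = (3, 1); dR² = 1
sL = 200/17 = 200/17
sR = 200/1 = 200
mL = 1·sL + 1/2·sR = 1900/17
mR = -1·sL + 1/2·sR = 1500/17

200/17 200 1900/17 1500/17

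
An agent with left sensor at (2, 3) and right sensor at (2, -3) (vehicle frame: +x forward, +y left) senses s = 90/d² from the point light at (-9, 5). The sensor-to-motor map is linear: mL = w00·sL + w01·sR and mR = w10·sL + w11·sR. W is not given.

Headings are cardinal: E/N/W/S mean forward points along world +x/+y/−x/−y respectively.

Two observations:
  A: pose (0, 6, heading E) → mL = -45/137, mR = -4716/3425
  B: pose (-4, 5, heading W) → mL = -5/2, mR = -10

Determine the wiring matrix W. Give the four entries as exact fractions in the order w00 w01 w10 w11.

obs A: pose=(0,6,E) → sL=90/137, sR=18/25, mL=-45/137, mR=-4716/3425
obs B: pose=(-4,5,W) → sL=5, sR=5, mL=-5/2, mR=-10
sensor matrix S = [[90/137, 18/25], [5, 5]]; det S = -216/685
solve [mL_A; mL_B] = S·[w00; w01] and [mR_A; mR_B] = S·[w10; w11]:
  w00 = -1/2, w01 = 0, w10 = -1, w11 = -1

-1/2 0 -1 -1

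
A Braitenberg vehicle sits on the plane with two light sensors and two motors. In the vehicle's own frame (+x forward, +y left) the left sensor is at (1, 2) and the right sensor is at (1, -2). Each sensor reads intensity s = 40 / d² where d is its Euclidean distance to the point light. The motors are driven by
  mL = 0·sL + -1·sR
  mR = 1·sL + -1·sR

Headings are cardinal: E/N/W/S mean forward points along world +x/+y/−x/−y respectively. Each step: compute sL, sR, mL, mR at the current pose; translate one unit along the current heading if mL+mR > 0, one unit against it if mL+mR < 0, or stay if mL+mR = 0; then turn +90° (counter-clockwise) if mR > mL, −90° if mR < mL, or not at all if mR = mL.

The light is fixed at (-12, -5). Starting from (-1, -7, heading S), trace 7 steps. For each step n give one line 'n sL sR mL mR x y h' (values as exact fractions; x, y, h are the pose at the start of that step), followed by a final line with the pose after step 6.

0 20/89 4/9 -4/9 -176/801 -1 -7 S
1 8/29 40/153 -40/153 64/4437 -1 -6 E
2 5/8 5/18 -5/18 25/72 -2 -6 N
3 8/17 8/17 -8/17 0 -2 -5 W
4 4/17 20/41 -20/41 -176/697 -1 -5 S
5 40/153 8/29 -8/29 -64/4437 -1 -4 E
6 10/17 10/37 -10/37 200/629 -2 -4 N
final -2 -3 W

n=0: pose=(-1,-7,S); sL=20/89, sR=4/9; mL=-4/9, mR=-176/801; mL+mR=-532/801 → advance -1; mR−mL=20/89 → turn +1·90°
n=1: pose=(-1,-6,E); sL=8/29, sR=40/153; mL=-40/153, mR=64/4437; mL+mR=-1096/4437 → advance -1; mR−mL=8/29 → turn +1·90°
n=2: pose=(-2,-6,N); sL=5/8, sR=5/18; mL=-5/18, mR=25/72; mL+mR=5/72 → advance +1; mR−mL=5/8 → turn +1·90°
n=3: pose=(-2,-5,W); sL=8/17, sR=8/17; mL=-8/17, mR=0; mL+mR=-8/17 → advance -1; mR−mL=8/17 → turn +1·90°
n=4: pose=(-1,-5,S); sL=4/17, sR=20/41; mL=-20/41, mR=-176/697; mL+mR=-516/697 → advance -1; mR−mL=4/17 → turn +1·90°
n=5: pose=(-1,-4,E); sL=40/153, sR=8/29; mL=-8/29, mR=-64/4437; mL+mR=-1288/4437 → advance -1; mR−mL=40/153 → turn +1·90°
n=6: pose=(-2,-4,N); sL=10/17, sR=10/37; mL=-10/37, mR=200/629; mL+mR=30/629 → advance +1; mR−mL=10/17 → turn +1·90°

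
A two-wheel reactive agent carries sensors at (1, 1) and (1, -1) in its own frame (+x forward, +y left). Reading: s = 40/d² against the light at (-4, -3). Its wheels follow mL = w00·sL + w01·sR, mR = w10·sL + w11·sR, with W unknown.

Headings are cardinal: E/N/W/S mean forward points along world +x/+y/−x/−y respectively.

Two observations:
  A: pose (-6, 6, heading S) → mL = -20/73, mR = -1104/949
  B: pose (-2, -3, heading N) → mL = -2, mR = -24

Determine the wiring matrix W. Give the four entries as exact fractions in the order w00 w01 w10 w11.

obs A: pose=(-6,6,S) → sL=8/13, sR=40/73, mL=-20/73, mR=-1104/949
obs B: pose=(-2,-3,N) → sL=20, sR=4, mL=-2, mR=-24
sensor matrix S = [[8/13, 40/73], [20, 4]]; det S = -8064/949
solve [mL_A; mL_B] = S·[w00; w01] and [mR_A; mR_B] = S·[w10; w11]:
  w00 = 0, w01 = -1/2, w10 = -1, w11 = -1

0 -1/2 -1 -1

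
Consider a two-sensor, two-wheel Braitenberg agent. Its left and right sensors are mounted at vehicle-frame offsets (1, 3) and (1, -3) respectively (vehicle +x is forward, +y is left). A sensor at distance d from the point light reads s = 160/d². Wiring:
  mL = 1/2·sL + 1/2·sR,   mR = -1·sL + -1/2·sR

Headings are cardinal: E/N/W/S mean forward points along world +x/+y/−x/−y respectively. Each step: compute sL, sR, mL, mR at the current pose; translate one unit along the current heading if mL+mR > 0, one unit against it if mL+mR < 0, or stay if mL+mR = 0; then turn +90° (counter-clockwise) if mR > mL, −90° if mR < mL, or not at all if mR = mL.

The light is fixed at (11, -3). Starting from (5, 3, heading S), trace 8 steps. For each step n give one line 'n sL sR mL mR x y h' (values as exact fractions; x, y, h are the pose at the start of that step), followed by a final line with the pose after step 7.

n=0: pose=(5,3,S); sL=80/17, sR=80/53; mL=2800/901, mR=-4920/901; mL+mR=-40/17 → advance -1; mR−mL=-7720/901 → turn -1·90°
n=1: pose=(5,4,W); sL=32/13, sR=160/149; mL=3424/1937, mR=-5808/1937; mL+mR=-16/13 → advance -1; mR−mL=-9232/1937 → turn -1·90°
n=2: pose=(6,4,N); sL=5/4, sR=40/17; mL=245/136, mR=-165/68; mL+mR=-5/8 → advance -1; mR−mL=-575/136 → turn -1·90°
n=3: pose=(6,3,E); sL=160/97, sR=32/5; mL=1952/485, mR=-2352/485; mL+mR=-80/97 → advance -1; mR−mL=-4304/485 → turn -1·90°
n=4: pose=(5,3,S); sL=80/17, sR=80/53; mL=2800/901, mR=-4920/901; mL+mR=-40/17 → advance -1; mR−mL=-7720/901 → turn -1·90°
n=5: pose=(5,4,W); sL=32/13, sR=160/149; mL=3424/1937, mR=-5808/1937; mL+mR=-16/13 → advance -1; mR−mL=-9232/1937 → turn -1·90°
n=6: pose=(6,4,N); sL=5/4, sR=40/17; mL=245/136, mR=-165/68; mL+mR=-5/8 → advance -1; mR−mL=-575/136 → turn -1·90°
n=7: pose=(6,3,E); sL=160/97, sR=32/5; mL=1952/485, mR=-2352/485; mL+mR=-80/97 → advance -1; mR−mL=-4304/485 → turn -1·90°

0 80/17 80/53 2800/901 -4920/901 5 3 S
1 32/13 160/149 3424/1937 -5808/1937 5 4 W
2 5/4 40/17 245/136 -165/68 6 4 N
3 160/97 32/5 1952/485 -2352/485 6 3 E
4 80/17 80/53 2800/901 -4920/901 5 3 S
5 32/13 160/149 3424/1937 -5808/1937 5 4 W
6 5/4 40/17 245/136 -165/68 6 4 N
7 160/97 32/5 1952/485 -2352/485 6 3 E
final 5 3 S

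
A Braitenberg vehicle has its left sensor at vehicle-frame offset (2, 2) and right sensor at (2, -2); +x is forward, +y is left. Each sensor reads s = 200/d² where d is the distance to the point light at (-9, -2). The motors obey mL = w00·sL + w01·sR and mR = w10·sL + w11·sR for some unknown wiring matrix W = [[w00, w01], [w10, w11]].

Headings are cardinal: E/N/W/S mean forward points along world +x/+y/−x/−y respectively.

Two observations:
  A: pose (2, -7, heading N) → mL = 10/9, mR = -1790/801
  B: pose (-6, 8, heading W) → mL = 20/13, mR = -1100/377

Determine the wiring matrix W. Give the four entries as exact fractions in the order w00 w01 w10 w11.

obs A: pose=(2,-7,N) → sL=20/9, sR=100/89, mL=10/9, mR=-1790/801
obs B: pose=(-6,8,W) → sL=40/13, sR=40/29, mL=20/13, mR=-1100/377
sensor matrix S = [[20/9, 100/89], [40/13, 40/29]]; det S = -118400/301977
solve [mL_A; mL_B] = S·[w00; w01] and [mR_A; mR_B] = S·[w10; w11]:
  w00 = 1/2, w01 = 0, w10 = -1/2, w11 = -1

1/2 0 -1/2 -1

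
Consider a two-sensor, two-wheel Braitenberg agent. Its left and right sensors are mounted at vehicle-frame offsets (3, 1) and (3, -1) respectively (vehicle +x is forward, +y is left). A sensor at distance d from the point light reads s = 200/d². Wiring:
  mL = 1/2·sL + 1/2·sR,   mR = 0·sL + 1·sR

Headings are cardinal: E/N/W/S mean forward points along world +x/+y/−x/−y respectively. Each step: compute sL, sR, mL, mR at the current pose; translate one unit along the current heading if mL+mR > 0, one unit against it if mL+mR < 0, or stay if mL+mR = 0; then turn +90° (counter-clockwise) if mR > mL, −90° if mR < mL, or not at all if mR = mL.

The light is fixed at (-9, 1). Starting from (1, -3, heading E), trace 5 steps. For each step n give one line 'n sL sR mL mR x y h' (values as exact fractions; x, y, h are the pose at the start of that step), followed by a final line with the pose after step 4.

n=0: pose=(1,-3,E); sL=100/89, sR=100/97; mL=9300/8633, mR=100/97; mL+mR=18200/8633 → advance +1; mR−mL=-400/8633 → turn -1·90°
n=1: pose=(2,-3,S); sL=200/193, sR=200/149; mL=34200/28757, mR=200/149; mL+mR=72800/28757 → advance +1; mR−mL=4400/28757 → turn +1·90°
n=2: pose=(2,-4,E); sL=50/53, sR=25/29; mL=2775/3074, mR=25/29; mL+mR=5425/3074 → advance +1; mR−mL=-125/3074 → turn -1·90°
n=3: pose=(3,-4,S); sL=200/233, sR=40/37; mL=8360/8621, mR=40/37; mL+mR=17680/8621 → advance +1; mR−mL=960/8621 → turn +1·90°
n=4: pose=(3,-5,E); sL=4/5, sR=100/137; mL=524/685, mR=100/137; mL+mR=1024/685 → advance +1; mR−mL=-24/685 → turn -1·90°

0 100/89 100/97 9300/8633 100/97 1 -3 E
1 200/193 200/149 34200/28757 200/149 2 -3 S
2 50/53 25/29 2775/3074 25/29 2 -4 E
3 200/233 40/37 8360/8621 40/37 3 -4 S
4 4/5 100/137 524/685 100/137 3 -5 E
final 4 -5 S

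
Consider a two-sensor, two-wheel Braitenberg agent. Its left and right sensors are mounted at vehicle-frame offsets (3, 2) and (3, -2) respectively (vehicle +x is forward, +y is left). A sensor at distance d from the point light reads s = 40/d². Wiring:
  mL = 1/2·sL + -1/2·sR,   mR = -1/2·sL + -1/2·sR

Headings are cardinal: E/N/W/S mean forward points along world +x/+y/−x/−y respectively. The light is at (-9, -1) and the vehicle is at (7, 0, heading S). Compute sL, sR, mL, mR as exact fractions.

left sensor world pos  = (9, -3); dL² = 328
right sensor world pos = (5, -3); dR² = 200
sL = 40/328 = 5/41
sR = 40/200 = 1/5
mL = 1/2·sL + -1/2·sR = -8/205
mR = -1/2·sL + -1/2·sR = -33/205

5/41 1/5 -8/205 -33/205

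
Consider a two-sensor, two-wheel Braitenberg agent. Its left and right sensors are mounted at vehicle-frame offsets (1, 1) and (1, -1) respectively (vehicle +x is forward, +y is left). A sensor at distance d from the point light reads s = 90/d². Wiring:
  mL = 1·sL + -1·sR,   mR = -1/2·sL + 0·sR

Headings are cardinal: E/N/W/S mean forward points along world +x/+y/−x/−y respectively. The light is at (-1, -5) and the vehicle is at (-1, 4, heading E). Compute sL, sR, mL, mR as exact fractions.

90/101 18/13 -648/1313 -45/101

left sensor world pos  = (0, 5); dL² = 101
right sensor world pos = (0, 3); dR² = 65
sL = 90/101 = 90/101
sR = 90/65 = 18/13
mL = 1·sL + -1·sR = -648/1313
mR = -1/2·sL + 0·sR = -45/101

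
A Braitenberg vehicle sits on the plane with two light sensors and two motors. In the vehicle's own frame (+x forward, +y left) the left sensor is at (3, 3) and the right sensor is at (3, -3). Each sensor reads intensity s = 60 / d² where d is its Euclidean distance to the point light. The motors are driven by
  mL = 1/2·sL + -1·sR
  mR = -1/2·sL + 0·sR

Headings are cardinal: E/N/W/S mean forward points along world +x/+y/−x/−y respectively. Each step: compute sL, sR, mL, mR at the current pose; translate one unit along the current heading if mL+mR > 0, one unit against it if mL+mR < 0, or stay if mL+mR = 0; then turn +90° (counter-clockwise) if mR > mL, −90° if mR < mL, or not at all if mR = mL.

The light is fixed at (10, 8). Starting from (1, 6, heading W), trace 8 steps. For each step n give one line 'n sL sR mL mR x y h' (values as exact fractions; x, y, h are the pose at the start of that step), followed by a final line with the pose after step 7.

0 60/169 12/29 -1158/4901 -30/169 1 6 W
1 6/5 30/73 69/365 -3/5 2 6 S
2 60/137 12/25 -894/3425 -30/137 2 7 W
3 15/8 15/29 195/464 -15/16 3 7 S
4 60/109 60/109 -30/109 -30/109 3 8 W
5 2/3 2/3 -1/3 -1/3 4 8 W
6 60/73 60/73 -30/73 -30/73 5 8 W
7 30/29 30/29 -15/29 -15/29 6 8 W
final 7 8 W

n=0: pose=(1,6,W); sL=60/169, sR=12/29; mL=-1158/4901, mR=-30/169; mL+mR=-12/29 → advance -1; mR−mL=288/4901 → turn +1·90°
n=1: pose=(2,6,S); sL=6/5, sR=30/73; mL=69/365, mR=-3/5; mL+mR=-30/73 → advance -1; mR−mL=-288/365 → turn -1·90°
n=2: pose=(2,7,W); sL=60/137, sR=12/25; mL=-894/3425, mR=-30/137; mL+mR=-12/25 → advance -1; mR−mL=144/3425 → turn +1·90°
n=3: pose=(3,7,S); sL=15/8, sR=15/29; mL=195/464, mR=-15/16; mL+mR=-15/29 → advance -1; mR−mL=-315/232 → turn -1·90°
n=4: pose=(3,8,W); sL=60/109, sR=60/109; mL=-30/109, mR=-30/109; mL+mR=-60/109 → advance -1; mR−mL=0 → turn +0·90°
n=5: pose=(4,8,W); sL=2/3, sR=2/3; mL=-1/3, mR=-1/3; mL+mR=-2/3 → advance -1; mR−mL=0 → turn +0·90°
n=6: pose=(5,8,W); sL=60/73, sR=60/73; mL=-30/73, mR=-30/73; mL+mR=-60/73 → advance -1; mR−mL=0 → turn +0·90°
n=7: pose=(6,8,W); sL=30/29, sR=30/29; mL=-15/29, mR=-15/29; mL+mR=-30/29 → advance -1; mR−mL=0 → turn +0·90°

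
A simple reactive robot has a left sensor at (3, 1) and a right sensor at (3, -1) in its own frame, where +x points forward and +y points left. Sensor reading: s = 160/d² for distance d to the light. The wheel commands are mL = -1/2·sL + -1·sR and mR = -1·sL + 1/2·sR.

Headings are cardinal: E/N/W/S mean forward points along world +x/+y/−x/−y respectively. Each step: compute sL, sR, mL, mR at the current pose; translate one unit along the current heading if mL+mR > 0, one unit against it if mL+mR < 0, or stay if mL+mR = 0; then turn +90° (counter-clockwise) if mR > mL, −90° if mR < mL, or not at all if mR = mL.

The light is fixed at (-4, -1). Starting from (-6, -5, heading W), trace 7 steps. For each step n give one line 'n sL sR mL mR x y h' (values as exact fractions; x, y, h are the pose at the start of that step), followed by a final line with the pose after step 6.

0 16/5 80/17 -536/85 -72/85 -6 -5 W
1 160/49 160/53 -12080/2597 -4560/2597 -5 -5 S
2 20 8 -18 -16 -5 -4 E
3 160/9 160 -1520/9 560/9 -6 -4 N
4 16/5 80/17 -536/85 -72/85 -6 -5 W
5 160/49 160/53 -12080/2597 -4560/2597 -5 -5 S
6 20 8 -18 -16 -5 -4 E
final -6 -4 N

n=0: pose=(-6,-5,W); sL=16/5, sR=80/17; mL=-536/85, mR=-72/85; mL+mR=-608/85 → advance -1; mR−mL=464/85 → turn +1·90°
n=1: pose=(-5,-5,S); sL=160/49, sR=160/53; mL=-12080/2597, mR=-4560/2597; mL+mR=-16640/2597 → advance -1; mR−mL=7520/2597 → turn +1·90°
n=2: pose=(-5,-4,E); sL=20, sR=8; mL=-18, mR=-16; mL+mR=-34 → advance -1; mR−mL=2 → turn +1·90°
n=3: pose=(-6,-4,N); sL=160/9, sR=160; mL=-1520/9, mR=560/9; mL+mR=-320/3 → advance -1; mR−mL=2080/9 → turn +1·90°
n=4: pose=(-6,-5,W); sL=16/5, sR=80/17; mL=-536/85, mR=-72/85; mL+mR=-608/85 → advance -1; mR−mL=464/85 → turn +1·90°
n=5: pose=(-5,-5,S); sL=160/49, sR=160/53; mL=-12080/2597, mR=-4560/2597; mL+mR=-16640/2597 → advance -1; mR−mL=7520/2597 → turn +1·90°
n=6: pose=(-5,-4,E); sL=20, sR=8; mL=-18, mR=-16; mL+mR=-34 → advance -1; mR−mL=2 → turn +1·90°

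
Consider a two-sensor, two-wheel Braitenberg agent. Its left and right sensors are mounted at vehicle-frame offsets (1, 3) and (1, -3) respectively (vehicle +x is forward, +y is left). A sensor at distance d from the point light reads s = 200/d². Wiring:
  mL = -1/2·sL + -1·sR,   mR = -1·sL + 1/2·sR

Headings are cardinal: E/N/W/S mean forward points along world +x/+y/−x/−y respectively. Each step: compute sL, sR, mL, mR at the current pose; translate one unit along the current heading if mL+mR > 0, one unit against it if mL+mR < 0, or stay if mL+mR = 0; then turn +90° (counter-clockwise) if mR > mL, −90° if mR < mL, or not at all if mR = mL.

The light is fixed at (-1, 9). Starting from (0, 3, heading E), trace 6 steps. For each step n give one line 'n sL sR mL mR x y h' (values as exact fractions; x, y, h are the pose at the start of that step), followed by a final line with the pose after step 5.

n=0: pose=(0,3,E); sL=200/13, sR=40/17; mL=-2220/221, mR=-3140/221; mL+mR=-5360/221 → advance -1; mR−mL=-920/221 → turn -1·90°
n=1: pose=(-1,3,S); sL=100/29, sR=100/29; mL=-150/29, mR=-50/29; mL+mR=-200/29 → advance -1; mR−mL=100/29 → turn +1·90°
n=2: pose=(-1,4,E); sL=40, sR=40/13; mL=-300/13, mR=-500/13; mL+mR=-800/13 → advance -1; mR−mL=-200/13 → turn -1·90°
n=3: pose=(-2,4,S); sL=5, sR=50/13; mL=-165/26, mR=-40/13; mL+mR=-245/26 → advance -1; mR−mL=85/26 → turn +1·90°
n=4: pose=(-2,5,E); sL=200, sR=200/49; mL=-5100/49, mR=-9700/49; mL+mR=-14800/49 → advance -1; mR−mL=-4600/49 → turn -1·90°
n=5: pose=(-3,5,S); sL=100/13, sR=4; mL=-102/13, mR=-74/13; mL+mR=-176/13 → advance -1; mR−mL=28/13 → turn +1·90°

0 200/13 40/17 -2220/221 -3140/221 0 3 E
1 100/29 100/29 -150/29 -50/29 -1 3 S
2 40 40/13 -300/13 -500/13 -1 4 E
3 5 50/13 -165/26 -40/13 -2 4 S
4 200 200/49 -5100/49 -9700/49 -2 5 E
5 100/13 4 -102/13 -74/13 -3 5 S
final -3 6 E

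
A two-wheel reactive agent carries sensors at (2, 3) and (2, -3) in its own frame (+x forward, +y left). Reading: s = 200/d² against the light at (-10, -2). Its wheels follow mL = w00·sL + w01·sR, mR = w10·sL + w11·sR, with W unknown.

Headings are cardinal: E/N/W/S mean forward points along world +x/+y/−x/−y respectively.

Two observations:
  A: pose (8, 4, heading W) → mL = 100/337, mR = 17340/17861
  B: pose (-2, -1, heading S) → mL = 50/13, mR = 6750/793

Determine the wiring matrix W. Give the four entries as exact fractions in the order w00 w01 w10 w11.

0 1/2 1/2 1

obs A: pose=(8,4,W) → sL=40/53, sR=200/337, mL=100/337, mR=17340/17861
obs B: pose=(-2,-1,S) → sL=100/61, sR=100/13, mL=50/13, mR=6750/793
sensor matrix S = [[40/53, 200/337], [100/61, 100/13]]; det S = 68448000/14163773
solve [mL_A; mL_B] = S·[w00; w01] and [mR_A; mR_B] = S·[w10; w11]:
  w00 = 0, w01 = 1/2, w10 = 1/2, w11 = 1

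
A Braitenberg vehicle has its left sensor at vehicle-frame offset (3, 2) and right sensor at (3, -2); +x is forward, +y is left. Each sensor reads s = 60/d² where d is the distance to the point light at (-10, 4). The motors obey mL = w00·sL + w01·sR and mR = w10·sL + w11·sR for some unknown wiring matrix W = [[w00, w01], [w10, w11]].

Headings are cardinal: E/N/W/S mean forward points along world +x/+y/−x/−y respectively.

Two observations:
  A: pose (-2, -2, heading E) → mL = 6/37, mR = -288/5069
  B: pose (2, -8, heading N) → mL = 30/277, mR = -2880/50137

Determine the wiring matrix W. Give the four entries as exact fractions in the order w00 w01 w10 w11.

0 1/2 -1/2 1/2

obs A: pose=(-2,-2,E) → sL=60/137, sR=12/37, mL=6/37, mR=-288/5069
obs B: pose=(2,-8,N) → sL=60/181, sR=60/277, mL=30/277, mR=-2880/50137
sensor matrix S = [[60/137, 12/37], [60/181, 60/277]]; det S = -3214080/254144453
solve [mL_A; mL_B] = S·[w00; w01] and [mR_A; mR_B] = S·[w10; w11]:
  w00 = 0, w01 = 1/2, w10 = -1/2, w11 = 1/2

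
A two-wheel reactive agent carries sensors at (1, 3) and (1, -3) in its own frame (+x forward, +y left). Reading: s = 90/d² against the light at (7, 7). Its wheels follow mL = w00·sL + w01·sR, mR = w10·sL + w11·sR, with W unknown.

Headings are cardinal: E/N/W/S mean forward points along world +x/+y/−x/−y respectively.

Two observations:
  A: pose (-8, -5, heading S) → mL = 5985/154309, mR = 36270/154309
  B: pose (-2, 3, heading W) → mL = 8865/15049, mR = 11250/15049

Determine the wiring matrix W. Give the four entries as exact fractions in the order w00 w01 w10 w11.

obs A: pose=(-8,-5,S) → sL=90/313, sR=90/493, mL=5985/154309, mR=36270/154309
obs B: pose=(-2,3,W) → sL=90/149, sR=90/101, mL=8865/15049, mR=11250/15049
sensor matrix S = [[90/313, 90/493], [90/149, 90/101]]; det S = 338936400/2322196141
solve [mL_A; mL_B] = S·[w00; w01] and [mR_A; mR_B] = S·[w10; w11]:
  w00 = -1/2, w01 = 1, w10 = 1/2, w11 = 1/2

-1/2 1 1/2 1/2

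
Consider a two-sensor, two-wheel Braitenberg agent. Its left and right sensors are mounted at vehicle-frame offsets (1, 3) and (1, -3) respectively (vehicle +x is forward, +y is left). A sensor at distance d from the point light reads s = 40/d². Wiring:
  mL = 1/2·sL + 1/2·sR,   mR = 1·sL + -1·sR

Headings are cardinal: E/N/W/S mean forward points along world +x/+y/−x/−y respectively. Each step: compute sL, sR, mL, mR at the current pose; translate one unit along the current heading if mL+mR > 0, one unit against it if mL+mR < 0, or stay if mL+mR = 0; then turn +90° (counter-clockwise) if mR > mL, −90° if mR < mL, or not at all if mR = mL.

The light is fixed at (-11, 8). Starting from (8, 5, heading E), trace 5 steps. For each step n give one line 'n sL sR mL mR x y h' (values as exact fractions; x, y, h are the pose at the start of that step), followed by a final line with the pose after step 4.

0 1/10 10/109 209/2180 9/1090 8 5 E
1 8/109 8/61 680/6649 -384/6649 9 5 S
2 4/41 20/181 772/7421 -96/7421 9 4 W
3 8/53 40/493 3032/26129 1824/26129 8 4 N
4 1/10 10/109 209/2180 9/1090 8 5 E
final 9 5 S

n=0: pose=(8,5,E); sL=1/10, sR=10/109; mL=209/2180, mR=9/1090; mL+mR=227/2180 → advance +1; mR−mL=-191/2180 → turn -1·90°
n=1: pose=(9,5,S); sL=8/109, sR=8/61; mL=680/6649, mR=-384/6649; mL+mR=296/6649 → advance +1; mR−mL=-1064/6649 → turn -1·90°
n=2: pose=(9,4,W); sL=4/41, sR=20/181; mL=772/7421, mR=-96/7421; mL+mR=676/7421 → advance +1; mR−mL=-868/7421 → turn -1·90°
n=3: pose=(8,4,N); sL=8/53, sR=40/493; mL=3032/26129, mR=1824/26129; mL+mR=4856/26129 → advance +1; mR−mL=-1208/26129 → turn -1·90°
n=4: pose=(8,5,E); sL=1/10, sR=10/109; mL=209/2180, mR=9/1090; mL+mR=227/2180 → advance +1; mR−mL=-191/2180 → turn -1·90°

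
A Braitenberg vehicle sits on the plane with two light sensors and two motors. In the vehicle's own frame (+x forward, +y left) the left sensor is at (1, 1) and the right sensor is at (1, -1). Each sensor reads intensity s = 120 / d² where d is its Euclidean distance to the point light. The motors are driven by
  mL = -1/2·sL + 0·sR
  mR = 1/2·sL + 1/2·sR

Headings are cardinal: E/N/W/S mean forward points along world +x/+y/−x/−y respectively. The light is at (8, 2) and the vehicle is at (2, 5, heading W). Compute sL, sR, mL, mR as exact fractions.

120/53 24/13 -60/53 1416/689

left sensor world pos  = (1, 4); dL² = 53
right sensor world pos = (1, 6); dR² = 65
sL = 120/53 = 120/53
sR = 120/65 = 24/13
mL = -1/2·sL + 0·sR = -60/53
mR = 1/2·sL + 1/2·sR = 1416/689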